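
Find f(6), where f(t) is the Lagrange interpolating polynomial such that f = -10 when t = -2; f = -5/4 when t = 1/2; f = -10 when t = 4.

-26

Evaluate each Lagrange basis at t = 6:
L_0(6) = (11/2)·(2)/[(-5/2)·(-6)] = 11/15
L_1(6) = (8)·(2)/[(5/2)·(-7/2)] = -64/35
L_2(6) = (8)·(11/2)/[(6)·(7/2)] = 44/21
Sum: (-10)·(11/15) + (-5/4)·(-64/35) + (-10)·(44/21) = -26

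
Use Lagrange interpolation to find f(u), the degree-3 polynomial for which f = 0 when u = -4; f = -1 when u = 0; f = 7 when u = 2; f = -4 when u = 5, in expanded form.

Build the Lagrange basis polynomials:
L_0(u) = u(u - 2)(u - 5) / [-216] = -(1/216)u^3 + (7/216)u^2 - (5/108)u
L_1(u) = (u + 4)(u - 2)(u - 5) / [40] = (1/40)u^3 - (3/40)u^2 - (9/20)u + 1
L_2(u) = (u + 4)u(u - 5) / [-36] = -(1/36)u^3 + (1/36)u^2 + (5/9)u
L_3(u) = (u + 4)u(u - 2) / [135] = (1/135)u^3 + (2/135)u^2 - (8/135)u
f(u) = 0·L_0 + (-1)·L_1 + 7·L_2 + (-4)·L_3
  0·L_0(u) = 0
  (-1)·L_1(u) = -(1/40)u^3 + (3/40)u^2 + (9/20)u - 1
  7·L_2(u) = -(7/36)u^3 + (7/36)u^2 + (35/9)u
  (-4)·L_3(u) = -(4/135)u^3 - (8/135)u^2 + (32/135)u
Adding term by term: -(269/1080)u^3 + (227/1080)u^2 + (2471/540)u - 1

f(u) = -(269/1080)u^3 + (227/1080)u^2 + (2471/540)u - 1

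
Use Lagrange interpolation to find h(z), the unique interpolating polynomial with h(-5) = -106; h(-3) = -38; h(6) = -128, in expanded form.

Build the Lagrange basis polynomials:
L_0(z) = (z + 3)(z - 6) / [22] = (1/22)z^2 - (3/22)z - 9/11
L_1(z) = (z + 5)(z - 6) / [-18] = -(1/18)z^2 + (1/18)z + 5/3
L_2(z) = (z + 5)(z + 3) / [99] = (1/99)z^2 + (8/99)z + 5/33
h(z) = (-106)·L_0 + (-38)·L_1 + (-128)·L_2
  (-106)·L_0(z) = -(53/11)z^2 + (159/11)z + 954/11
  (-38)·L_1(z) = (19/9)z^2 - (19/9)z - 190/3
  (-128)·L_2(z) = -(128/99)z^2 - (1024/99)z - 640/33
Adding term by term: -4z^2 + 2z + 4

h(z) = -4z^2 + 2z + 4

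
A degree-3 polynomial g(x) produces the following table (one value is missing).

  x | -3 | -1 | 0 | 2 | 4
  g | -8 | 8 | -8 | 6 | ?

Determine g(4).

620/3

The 4 known values determine g uniquely (degree ≤ 3).
Evaluate each Lagrange basis at x = 4:
L_0(4) = (5)·(4)·(2)/[(-2)·(-3)·(-5)] = -4/3
L_1(4) = (7)·(4)·(2)/[(2)·(-1)·(-3)] = 28/3
L_2(4) = (7)·(5)·(2)/[(3)·(1)·(-2)] = -35/3
L_3(4) = (7)·(5)·(4)/[(5)·(3)·(2)] = 14/3
Sum: (-8)·(-4/3) + 8·(28/3) + (-8)·(-35/3) + 6·(14/3) = 620/3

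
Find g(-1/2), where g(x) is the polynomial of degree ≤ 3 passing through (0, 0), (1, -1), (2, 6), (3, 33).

Using Newton's divided-difference form:
g[0,1] = (-1 - 0) / (1 - 0) = -1
g[1,2] = (6 - (-1)) / (2 - 1) = 7
g[2,3] = (33 - 6) / (3 - 2) = 27
g[0,1,2] = (7 - (-1)) / (2 - 0) = 4
g[1,2,3] = (27 - 7) / (3 - 1) = 10
g[0,1,2,3] = (10 - 4) / (3 - 0) = 2
g(-1/2) = 0 + (-1)·(-1/2) + 4·(-1/2)·(-3/2) + 2·(-1/2)·(-3/2)·(-5/2) = -1/4

-1/4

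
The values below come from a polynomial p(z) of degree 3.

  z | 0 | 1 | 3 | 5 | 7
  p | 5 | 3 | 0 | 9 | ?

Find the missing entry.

The 4 known values determine p uniquely (degree ≤ 3).
L_0(7) = (6)·(4)·(2)/[(-1)·(-3)·(-5)] = -16/5
L_1(7) = (7)·(4)·(2)/[(1)·(-2)·(-4)] = 7
L_2(7) = (7)·(6)·(2)/[(3)·(2)·(-2)] = -7
L_3(7) = (7)·(6)·(4)/[(5)·(4)·(2)] = 21/5
Sum: 5·(-16/5) + 3·(7) + 0 + 9·(21/5) = 214/5

214/5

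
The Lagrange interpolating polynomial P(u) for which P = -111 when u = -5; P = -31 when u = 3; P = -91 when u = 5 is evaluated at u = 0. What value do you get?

-1

Evaluate each Lagrange basis at u = 0:
L_0(0) = (-3)·(-5)/[(-8)·(-10)] = 3/16
L_1(0) = (5)·(-5)/[(8)·(-2)] = 25/16
L_2(0) = (5)·(-3)/[(10)·(2)] = -3/4
Sum: (-111)·(3/16) + (-31)·(25/16) + (-91)·(-3/4) = -1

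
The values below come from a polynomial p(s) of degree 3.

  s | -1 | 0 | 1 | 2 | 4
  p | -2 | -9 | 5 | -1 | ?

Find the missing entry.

The 4 known values determine p uniquely (degree ≤ 3).
L_0(4) = (4)·(3)·(2)/[(-1)·(-2)·(-3)] = -4
L_1(4) = (5)·(3)·(2)/[(1)·(-1)·(-2)] = 15
L_2(4) = (5)·(4)·(2)/[(2)·(1)·(-1)] = -20
L_3(4) = (5)·(4)·(3)/[(3)·(2)·(1)] = 10
Sum: (-2)·(-4) + (-9)·(15) + 5·(-20) + (-1)·(10) = -237

-237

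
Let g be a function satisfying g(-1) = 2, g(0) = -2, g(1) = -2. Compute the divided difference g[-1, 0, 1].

2

g[-1,0] = (-2 - 2) / (0 - (-1)) = -4
g[0,1] = (-2 - (-2)) / (1 - 0) = 0
g[-1,0,1] = (0 - (-4)) / (1 - (-1)) = 2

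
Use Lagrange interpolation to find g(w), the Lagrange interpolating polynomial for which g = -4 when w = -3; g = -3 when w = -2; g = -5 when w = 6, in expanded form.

Build the Lagrange basis polynomials:
L_0(w) = (w + 2)(w - 6) / [9] = (1/9)w^2 - (4/9)w - 4/3
L_1(w) = (w + 3)(w - 6) / [-8] = -(1/8)w^2 + (3/8)w + 9/4
L_2(w) = (w + 3)(w + 2) / [72] = (1/72)w^2 + (5/72)w + 1/12
g(w) = (-4)·L_0 + (-3)·L_1 + (-5)·L_2
  (-4)·L_0(w) = -(4/9)w^2 + (16/9)w + 16/3
  (-3)·L_1(w) = (3/8)w^2 - (9/8)w - 27/4
  (-5)·L_2(w) = -(5/72)w^2 - (25/72)w - 5/12
Adding term by term: -(5/36)w^2 + (11/36)w - 11/6

g(w) = -(5/36)w^2 + (11/36)w - 11/6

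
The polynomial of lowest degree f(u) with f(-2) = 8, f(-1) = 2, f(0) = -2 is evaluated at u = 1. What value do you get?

Evaluate each Lagrange basis at u = 1:
L_0(1) = (2)·(1)/[(-1)·(-2)] = 1
L_1(1) = (3)·(1)/[(1)·(-1)] = -3
L_2(1) = (3)·(2)/[(2)·(1)] = 3
Sum: 8·(1) + 2·(-3) + (-2)·(3) = -4

-4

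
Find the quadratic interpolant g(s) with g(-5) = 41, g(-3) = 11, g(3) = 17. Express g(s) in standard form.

L_0(s) = (s + 3)(s - 3) / [16] = (1/16)s^2 - 9/16
L_1(s) = (s + 5)(s - 3) / [-12] = -(1/12)s^2 - (1/6)s + 5/4
L_2(s) = (s + 5)(s + 3) / [48] = (1/48)s^2 + (1/6)s + 5/16
g(s) = 41·L_0 + 11·L_1 + 17·L_2
  41·L_0(s) = (41/16)s^2 - 369/16
  11·L_1(s) = -(11/12)s^2 - (11/6)s + 55/4
  17·L_2(s) = (17/48)s^2 + (17/6)s + 85/16
Adding term by term: 2s^2 + s - 4

g(s) = 2s^2 + s - 4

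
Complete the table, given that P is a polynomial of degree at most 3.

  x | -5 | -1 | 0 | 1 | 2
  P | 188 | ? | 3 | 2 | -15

0

The 4 known values determine P uniquely (degree ≤ 3).
L_0(-1) = (-1)·(-2)·(-3)/[(-5)·(-6)·(-7)] = 1/35
L_1(-1) = (4)·(-2)·(-3)/[(5)·(-1)·(-2)] = 12/5
L_2(-1) = (4)·(-1)·(-3)/[(6)·(1)·(-1)] = -2
L_3(-1) = (4)·(-1)·(-2)/[(7)·(2)·(1)] = 4/7
Sum: 188·(1/35) + 3·(12/5) + 2·(-2) + (-15)·(4/7) = 0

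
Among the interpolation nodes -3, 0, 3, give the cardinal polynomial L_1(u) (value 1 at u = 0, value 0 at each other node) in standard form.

L_1(u) = (u + 3)(u - 3) / [(3)·(-3)]
       = (u^2 - 9) / (-9)

L_1(u) = -(1/9)u^2 + 1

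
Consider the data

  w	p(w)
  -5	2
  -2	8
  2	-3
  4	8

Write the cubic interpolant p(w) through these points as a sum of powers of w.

L_0(w) = (w + 2)(w - 2)(w - 4) / [-189] = -(1/189)w^3 + (4/189)w^2 + (4/189)w - 16/189
L_1(w) = (w + 5)(w - 2)(w - 4) / [72] = (1/72)w^3 - (1/72)w^2 - (11/36)w + 5/9
L_2(w) = (w + 5)(w + 2)(w - 4) / [-56] = -(1/56)w^3 - (3/56)w^2 + (9/28)w + 5/7
L_3(w) = (w + 5)(w + 2)(w - 2) / [108] = (1/108)w^3 + (5/108)w^2 - (1/27)w - 5/27
p(w) = 2·L_0 + 8·L_1 + (-3)·L_2 + 8·L_3
  2·L_0(w) = -(2/189)w^3 + (8/189)w^2 + (8/189)w - 32/189
  8·L_1(w) = (1/9)w^3 - (1/9)w^2 - (22/9)w + 40/9
  (-3)·L_2(w) = (3/56)w^3 + (9/56)w^2 - (27/28)w - 15/7
  8·L_3(w) = (2/27)w^3 + (10/27)w^2 - (8/27)w - 40/27
Adding term by term: (115/504)w^3 + (233/504)w^2 - (923/252)w + 41/63

p(w) = (115/504)w^3 + (233/504)w^2 - (923/252)w + 41/63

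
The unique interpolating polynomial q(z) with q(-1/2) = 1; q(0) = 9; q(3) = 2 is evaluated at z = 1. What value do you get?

120/7

L_0(1) = (1)·(-2)/[(-1/2)·(-7/2)] = -8/7
L_1(1) = (3/2)·(-2)/[(1/2)·(-3)] = 2
L_2(1) = (3/2)·(1)/[(7/2)·(3)] = 1/7
Sum: 1·(-8/7) + 9·(2) + 2·(1/7) = 120/7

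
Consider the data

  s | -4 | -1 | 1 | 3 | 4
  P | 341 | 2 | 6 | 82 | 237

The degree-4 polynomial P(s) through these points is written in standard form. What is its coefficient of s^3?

-1

Build the Lagrange basis polynomials:
L_0(s) = (s + 1)(s - 1)(s - 3)(s - 4) / [840] = (1/840)s^4 - (1/120)s^3 + (11/840)s^2 + (1/120)s - 1/70
L_1(s) = (s + 4)(s - 1)(s - 3)(s - 4) / [-120] = -(1/120)s^4 + (1/30)s^3 + (13/120)s^2 - (8/15)s + 2/5
L_2(s) = (s + 4)(s + 1)(s - 3)(s - 4) / [60] = (1/60)s^4 - (1/30)s^3 - (19/60)s^2 + (8/15)s + 4/5
L_3(s) = (s + 4)(s + 1)(s - 1)(s - 4) / [-56] = -(1/56)s^4 + (17/56)s^2 - 2/7
L_4(s) = (s + 4)(s + 1)(s - 1)(s - 3) / [120] = (1/120)s^4 + (1/120)s^3 - (13/120)s^2 - (1/120)s + 1/10
P(s) = 341·L_0 + 2·L_1 + 6·L_2 + 82·L_3 + 237·L_4
Only the coefficient of s^3 is needed; take it from each L_i and combine:
341·(-1/120) + 2·(1/30) + 6·(-1/30) + 82·(0) + 237·(1/120) = -1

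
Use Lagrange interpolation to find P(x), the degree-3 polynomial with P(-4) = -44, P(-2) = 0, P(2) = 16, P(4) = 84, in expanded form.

P(x) = x^3 + x^2 + 4

Build the Lagrange basis polynomials:
L_0(x) = (x + 2)(x - 2)(x - 4) / [-96] = -(1/96)x^3 + (1/24)x^2 + (1/24)x - 1/6
L_1(x) = (x + 4)(x - 2)(x - 4) / [48] = (1/48)x^3 - (1/24)x^2 - (1/3)x + 2/3
L_2(x) = (x + 4)(x + 2)(x - 4) / [-48] = -(1/48)x^3 - (1/24)x^2 + (1/3)x + 2/3
L_3(x) = (x + 4)(x + 2)(x - 2) / [96] = (1/96)x^3 + (1/24)x^2 - (1/24)x - 1/6
P(x) = (-44)·L_0 + 0·L_1 + 16·L_2 + 84·L_3
  (-44)·L_0(x) = (11/24)x^3 - (11/6)x^2 - (11/6)x + 22/3
  0·L_1(x) = 0
  16·L_2(x) = -(1/3)x^3 - (2/3)x^2 + (16/3)x + 32/3
  84·L_3(x) = (7/8)x^3 + (7/2)x^2 - (7/2)x - 14
Adding term by term: x^3 + x^2 + 4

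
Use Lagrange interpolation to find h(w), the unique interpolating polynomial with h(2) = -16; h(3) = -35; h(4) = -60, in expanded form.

Build the Lagrange basis polynomials:
L_0(w) = (w - 3)(w - 4) / [2] = (1/2)w^2 - (7/2)w + 6
L_1(w) = (w - 2)(w - 4) / [-1] = -w^2 + 6w - 8
L_2(w) = (w - 2)(w - 3) / [2] = (1/2)w^2 - (5/2)w + 3
h(w) = (-16)·L_0 + (-35)·L_1 + (-60)·L_2
  (-16)·L_0(w) = -8w^2 + 56w - 96
  (-35)·L_1(w) = 35w^2 - 210w + 280
  (-60)·L_2(w) = -30w^2 + 150w - 180
Adding term by term: -3w^2 - 4w + 4

h(w) = -3w^2 - 4w + 4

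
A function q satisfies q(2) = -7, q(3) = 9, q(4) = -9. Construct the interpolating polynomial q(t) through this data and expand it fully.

Build the Lagrange basis polynomials:
L_0(t) = (t - 3)(t - 4) / [2] = (1/2)t^2 - (7/2)t + 6
L_1(t) = (t - 2)(t - 4) / [-1] = -t^2 + 6t - 8
L_2(t) = (t - 2)(t - 3) / [2] = (1/2)t^2 - (5/2)t + 3
q(t) = (-7)·L_0 + 9·L_1 + (-9)·L_2
  (-7)·L_0(t) = -(7/2)t^2 + (49/2)t - 42
  9·L_1(t) = -9t^2 + 54t - 72
  (-9)·L_2(t) = -(9/2)t^2 + (45/2)t - 27
Adding term by term: -17t^2 + 101t - 141

q(t) = -17t^2 + 101t - 141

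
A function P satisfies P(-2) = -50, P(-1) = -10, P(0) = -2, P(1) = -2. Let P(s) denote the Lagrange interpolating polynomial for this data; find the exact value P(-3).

-146

L_0(-3) = (-2)·(-3)·(-4)/[(-1)·(-2)·(-3)] = 4
L_1(-3) = (-1)·(-3)·(-4)/[(1)·(-1)·(-2)] = -6
L_2(-3) = (-1)·(-2)·(-4)/[(2)·(1)·(-1)] = 4
L_3(-3) = (-1)·(-2)·(-3)/[(3)·(2)·(1)] = -1
Sum: (-50)·(4) + (-10)·(-6) + (-2)·(4) + (-2)·(-1) = -146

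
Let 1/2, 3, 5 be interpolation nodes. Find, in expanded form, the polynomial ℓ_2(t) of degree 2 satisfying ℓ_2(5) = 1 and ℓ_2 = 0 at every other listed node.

ℓ_2(t) = (t - 1/2)(t - 3) / [(9/2)·(2)]
       = (t^2 - (7/2)t + 3/2) / (9)

ℓ_2(t) = (1/9)t^2 - (7/18)t + 1/6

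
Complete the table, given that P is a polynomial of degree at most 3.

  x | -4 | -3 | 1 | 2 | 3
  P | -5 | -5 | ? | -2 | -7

The 4 known values determine P uniquely (degree ≤ 3).
L_0(1) = (4)·(-1)·(-2)/[(-1)·(-6)·(-7)] = -4/21
L_1(1) = (5)·(-1)·(-2)/[(1)·(-5)·(-6)] = 1/3
L_2(1) = (5)·(4)·(-2)/[(6)·(5)·(-1)] = 4/3
L_3(1) = (5)·(4)·(-1)/[(7)·(6)·(1)] = -10/21
Sum: (-5)·(-4/21) + (-5)·(1/3) + (-2)·(4/3) + (-7)·(-10/21) = -1/21

-1/21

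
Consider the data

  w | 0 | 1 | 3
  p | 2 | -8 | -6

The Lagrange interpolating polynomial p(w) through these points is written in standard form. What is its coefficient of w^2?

Build the Lagrange basis polynomials:
L_0(w) = (w - 1)(w - 3) / [3] = (1/3)w^2 - (4/3)w + 1
L_1(w) = w(w - 3) / [-2] = -(1/2)w^2 + (3/2)w
L_2(w) = w(w - 1) / [6] = (1/6)w^2 - (1/6)w
p(w) = 2·L_0 + (-8)·L_1 + (-6)·L_2
Only the coefficient of w^2 is needed; take it from each L_i and combine:
2·(1/3) + (-8)·(-1/2) + (-6)·(1/6) = 11/3

11/3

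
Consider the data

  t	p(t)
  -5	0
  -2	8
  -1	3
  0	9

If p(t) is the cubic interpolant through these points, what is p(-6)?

-40

L_0(-6) = (-4)·(-5)·(-6)/[(-3)·(-4)·(-5)] = 2
L_1(-6) = (-1)·(-5)·(-6)/[(3)·(-1)·(-2)] = -5
L_2(-6) = (-1)·(-4)·(-6)/[(4)·(1)·(-1)] = 6
L_3(-6) = (-1)·(-4)·(-5)/[(5)·(2)·(1)] = -2
Sum: 0 + 8·(-5) + 3·(6) + 9·(-2) = -40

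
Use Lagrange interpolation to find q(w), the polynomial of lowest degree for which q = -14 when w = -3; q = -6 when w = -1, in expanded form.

Build the Lagrange basis polynomials:
L_0(w) = (w + 1) / [-2] = -(1/2)w - 1/2
L_1(w) = (w + 3) / [2] = (1/2)w + 3/2
q(w) = (-14)·L_0 + (-6)·L_1
  (-14)·L_0(w) = 7w + 7
  (-6)·L_1(w) = -3w - 9
Adding term by term: 4w - 2

q(w) = 4w - 2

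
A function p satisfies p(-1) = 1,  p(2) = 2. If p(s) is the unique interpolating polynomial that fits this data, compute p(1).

L_0(1) = (-1)/[(-3)] = 1/3
L_1(1) = (2)/[(3)] = 2/3
Sum: 1·(1/3) + 2·(2/3) = 5/3

5/3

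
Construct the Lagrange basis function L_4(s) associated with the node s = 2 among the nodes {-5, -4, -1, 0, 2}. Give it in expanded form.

L_4(s) = (1/252)s^4 + (5/126)s^3 + (29/252)s^2 + (5/63)s

L_4(s) = (s + 5)(s + 4)(s + 1)s / [(7)·(6)·(3)·(2)]
       = (s^4 + 10s^3 + 29s^2 + 20s) / (252)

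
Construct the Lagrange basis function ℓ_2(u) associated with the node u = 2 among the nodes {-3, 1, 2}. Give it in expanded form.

ℓ_2(u) = (u + 3)(u - 1) / [(5)·(1)]
       = (u^2 + 2u - 3) / (5)

ℓ_2(u) = (1/5)u^2 + (2/5)u - 3/5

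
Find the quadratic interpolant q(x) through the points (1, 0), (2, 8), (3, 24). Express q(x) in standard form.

q(x) = 4x^2 - 4x

Newton's divided differences:
q[1,2] = (8 - 0) / (2 - 1) = 8
q[2,3] = (24 - 8) / (3 - 2) = 16
q[1,2,3] = (16 - 8) / (3 - 1) = 4
q(x) = 8·(x - 1) + 4·(x - 1)(x - 2)
Expanding: q(x) = 4x^2 - 4x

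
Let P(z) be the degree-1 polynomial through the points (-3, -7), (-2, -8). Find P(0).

L_0(0) = (2)/[(-1)] = -2
L_1(0) = (3)/[(1)] = 3
Sum: (-7)·(-2) + (-8)·(3) = -10

-10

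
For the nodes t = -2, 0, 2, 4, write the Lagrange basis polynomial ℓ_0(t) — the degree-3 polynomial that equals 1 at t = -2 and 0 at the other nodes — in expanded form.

ℓ_0(t) = -(1/48)t^3 + (1/8)t^2 - (1/6)t

ℓ_0(t) = t(t - 2)(t - 4) / [(-2)·(-4)·(-6)]
       = (t^3 - 6t^2 + 8t) / (-48)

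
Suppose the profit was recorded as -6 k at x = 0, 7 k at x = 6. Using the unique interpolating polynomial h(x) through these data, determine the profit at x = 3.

L_0(3) = (-3)/[(-6)] = 1/2
L_1(3) = (3)/[(6)] = 1/2
Sum: (-6)·(1/2) + 7·(1/2) = 1/2

1/2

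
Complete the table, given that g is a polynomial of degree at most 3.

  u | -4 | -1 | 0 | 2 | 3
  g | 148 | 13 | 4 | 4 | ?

The 4 known values determine g uniquely (degree ≤ 3).
Evaluate each Lagrange basis at u = 3:
L_0(3) = (4)·(3)·(1)/[(-3)·(-4)·(-6)] = -1/6
L_1(3) = (7)·(3)·(1)/[(3)·(-1)·(-3)] = 7/3
L_2(3) = (7)·(4)·(1)/[(4)·(1)·(-2)] = -7/2
L_3(3) = (7)·(4)·(3)/[(6)·(3)·(2)] = 7/3
Sum: 148·(-1/6) + 13·(7/3) + 4·(-7/2) + 4·(7/3) = 1

1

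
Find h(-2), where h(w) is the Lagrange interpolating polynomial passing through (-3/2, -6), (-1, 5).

-17

L_0(-2) = (-1)/[(-1/2)] = 2
L_1(-2) = (-1/2)/[(1/2)] = -1
Sum: (-6)·(2) + 5·(-1) = -17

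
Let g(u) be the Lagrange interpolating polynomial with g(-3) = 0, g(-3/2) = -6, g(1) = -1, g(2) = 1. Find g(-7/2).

97/20

Evaluate each Lagrange basis at u = -7/2:
L_0(-7/2) = (-2)·(-9/2)·(-11/2)/[(-3/2)·(-4)·(-5)] = 33/20
L_1(-7/2) = (-1/2)·(-9/2)·(-11/2)/[(3/2)·(-5/2)·(-7/2)] = -33/35
L_2(-7/2) = (-1/2)·(-2)·(-11/2)/[(4)·(5/2)·(-1)] = 11/20
L_3(-7/2) = (-1/2)·(-2)·(-9/2)/[(5)·(7/2)·(1)] = -9/35
Sum: 0 + (-6)·(-33/35) + (-1)·(11/20) + 1·(-9/35) = 97/20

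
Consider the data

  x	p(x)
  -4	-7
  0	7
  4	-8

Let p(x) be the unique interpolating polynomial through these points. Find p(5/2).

Evaluate each Lagrange basis at x = 5/2:
L_0(5/2) = (5/2)·(-3/2)/[(-4)·(-8)] = -15/128
L_1(5/2) = (13/2)·(-3/2)/[(4)·(-4)] = 39/64
L_2(5/2) = (13/2)·(5/2)/[(8)·(4)] = 65/128
Sum: (-7)·(-15/128) + 7·(39/64) + (-8)·(65/128) = 131/128

131/128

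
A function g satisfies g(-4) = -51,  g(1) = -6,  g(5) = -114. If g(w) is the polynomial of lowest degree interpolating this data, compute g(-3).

Using Newton's divided-difference form:
g[-4,1] = (-6 - (-51)) / (1 - (-4)) = 9
g[1,5] = (-114 - (-6)) / (5 - 1) = -27
g[-4,1,5] = (-27 - 9) / (5 - (-4)) = -4
g(-3) = -51 + 9·(1) + (-4)·(1)·(-4) = -26

-26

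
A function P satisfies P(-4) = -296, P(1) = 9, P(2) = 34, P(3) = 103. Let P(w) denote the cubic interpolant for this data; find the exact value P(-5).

-561

Evaluate each Lagrange basis at w = -5:
L_0(-5) = (-6)·(-7)·(-8)/[(-5)·(-6)·(-7)] = 8/5
L_1(-5) = (-1)·(-7)·(-8)/[(5)·(-1)·(-2)] = -28/5
L_2(-5) = (-1)·(-6)·(-8)/[(6)·(1)·(-1)] = 8
L_3(-5) = (-1)·(-6)·(-7)/[(7)·(2)·(1)] = -3
Sum: (-296)·(8/5) + 9·(-28/5) + 34·(8) + 103·(-3) = -561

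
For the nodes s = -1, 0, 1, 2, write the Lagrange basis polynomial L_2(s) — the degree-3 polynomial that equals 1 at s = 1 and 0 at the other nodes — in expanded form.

L_2(s) = -(1/2)s^3 + (1/2)s^2 + s

L_2(s) = (s + 1)s(s - 2) / [(2)·(1)·(-1)]
       = (s^3 - s^2 - 2s) / (-2)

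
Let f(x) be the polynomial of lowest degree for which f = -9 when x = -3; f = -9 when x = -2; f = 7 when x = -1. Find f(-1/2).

L_0(-1/2) = (3/2)·(1/2)/[(-1)·(-2)] = 3/8
L_1(-1/2) = (5/2)·(1/2)/[(1)·(-1)] = -5/4
L_2(-1/2) = (5/2)·(3/2)/[(2)·(1)] = 15/8
Sum: (-9)·(3/8) + (-9)·(-5/4) + 7·(15/8) = 21

21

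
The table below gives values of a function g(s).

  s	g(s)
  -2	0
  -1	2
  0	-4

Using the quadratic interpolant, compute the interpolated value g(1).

-18

Evaluate each Lagrange basis at s = 1:
L_0(1) = (2)·(1)/[(-1)·(-2)] = 1
L_1(1) = (3)·(1)/[(1)·(-1)] = -3
L_2(1) = (3)·(2)/[(2)·(1)] = 3
Sum: 0 + 2·(-3) + (-4)·(3) = -18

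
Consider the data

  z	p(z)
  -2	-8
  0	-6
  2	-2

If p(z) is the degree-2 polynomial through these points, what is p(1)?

-17/4

Evaluate each Lagrange basis at z = 1:
L_0(1) = (1)·(-1)/[(-2)·(-4)] = -1/8
L_1(1) = (3)·(-1)/[(2)·(-2)] = 3/4
L_2(1) = (3)·(1)/[(4)·(2)] = 3/8
Sum: (-8)·(-1/8) + (-6)·(3/4) + (-2)·(3/8) = -17/4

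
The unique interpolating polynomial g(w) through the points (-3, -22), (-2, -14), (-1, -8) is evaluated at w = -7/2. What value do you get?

Using Newton's divided-difference form:
g[-3,-2] = (-14 - (-22)) / (-2 - (-3)) = 8
g[-2,-1] = (-8 - (-14)) / (-1 - (-2)) = 6
g[-3,-2,-1] = (6 - 8) / (-1 - (-3)) = -1
g(-7/2) = -22 + 8·(-1/2) + (-1)·(-1/2)·(-3/2) = -107/4

-107/4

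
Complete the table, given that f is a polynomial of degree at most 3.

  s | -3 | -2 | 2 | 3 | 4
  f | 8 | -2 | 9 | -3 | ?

The 4 known values determine f uniquely (degree ≤ 3).
Evaluate each Lagrange basis at s = 4:
L_0(4) = (6)·(2)·(1)/[(-1)·(-5)·(-6)] = -2/5
L_1(4) = (7)·(2)·(1)/[(1)·(-4)·(-5)] = 7/10
L_2(4) = (7)·(6)·(1)/[(5)·(4)·(-1)] = -21/10
L_3(4) = (7)·(6)·(2)/[(6)·(5)·(1)] = 14/5
Sum: 8·(-2/5) + (-2)·(7/10) + 9·(-21/10) + (-3)·(14/5) = -319/10

-319/10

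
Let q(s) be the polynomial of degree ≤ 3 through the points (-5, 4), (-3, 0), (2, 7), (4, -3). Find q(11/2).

Evaluate each Lagrange basis at s = 11/2:
L_0(11/2) = (17/2)·(7/2)·(3/2)/[(-2)·(-7)·(-9)] = -17/48
L_1(11/2) = (21/2)·(7/2)·(3/2)/[(2)·(-5)·(-7)] = 63/80
L_2(11/2) = (21/2)·(17/2)·(3/2)/[(7)·(5)·(-2)] = -153/80
L_3(11/2) = (21/2)·(17/2)·(7/2)/[(9)·(7)·(2)] = 119/48
Sum: 4·(-17/48) + 0 + 7·(-153/80) + (-3)·(119/48) = -2669/120

-2669/120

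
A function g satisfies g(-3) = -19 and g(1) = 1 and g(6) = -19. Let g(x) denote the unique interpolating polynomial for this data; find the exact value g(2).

1

L_0(2) = (1)·(-4)/[(-4)·(-9)] = -1/9
L_1(2) = (5)·(-4)/[(4)·(-5)] = 1
L_2(2) = (5)·(1)/[(9)·(5)] = 1/9
Sum: (-19)·(-1/9) + 1·(1) + (-19)·(1/9) = 1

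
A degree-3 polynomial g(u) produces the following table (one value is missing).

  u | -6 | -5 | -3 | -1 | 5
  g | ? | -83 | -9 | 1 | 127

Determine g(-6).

-159

The 4 known values determine g uniquely (degree ≤ 3).
Evaluate each Lagrange basis at u = -6:
L_0(-6) = (-3)·(-5)·(-11)/[(-2)·(-4)·(-10)] = 33/16
L_1(-6) = (-1)·(-5)·(-11)/[(2)·(-2)·(-8)] = -55/32
L_2(-6) = (-1)·(-3)·(-11)/[(4)·(2)·(-6)] = 11/16
L_3(-6) = (-1)·(-3)·(-5)/[(10)·(8)·(6)] = -1/32
Sum: (-83)·(33/16) + (-9)·(-55/32) + 1·(11/16) + 127·(-1/32) = -159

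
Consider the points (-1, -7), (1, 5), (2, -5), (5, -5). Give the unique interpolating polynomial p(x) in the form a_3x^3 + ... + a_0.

Newton's divided differences:
p[-1,1] = (5 - (-7)) / (1 - (-1)) = 6
p[1,2] = (-5 - 5) / (2 - 1) = -10
p[2,5] = (-5 - (-5)) / (5 - 2) = 0
p[-1,1,2] = (-10 - 6) / (2 - (-1)) = -16/3
p[1,2,5] = (0 - (-10)) / (5 - 1) = 5/2
p[-1,1,2,5] = (5/2 - (-16/3)) / (5 - (-1)) = 47/36
p(x) = -7 + 6·(x + 1) + (-16/3)·(x + 1)(x - 1) + (47/36)·(x + 1)(x - 1)(x - 2)
Expanding: p(x) = (47/36)x^3 - (143/18)x^2 + (169/36)x + 125/18

p(x) = (47/36)x^3 - (143/18)x^2 + (169/36)x + 125/18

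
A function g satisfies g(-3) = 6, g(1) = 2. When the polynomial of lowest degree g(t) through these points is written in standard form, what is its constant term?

L_0(t) = (t - 1) / [-4] = -(1/4)t + 1/4
L_1(t) = (t + 3) / [4] = (1/4)t + 3/4
g(t) = 6·L_0 + 2·L_1
Only the constant term is needed; take it from each L_i and combine:
6·(1/4) + 2·(3/4) = 3

3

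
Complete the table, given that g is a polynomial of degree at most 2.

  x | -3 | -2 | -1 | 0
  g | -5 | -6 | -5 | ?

-2

The 3 known values determine g uniquely (degree ≤ 2).
Evaluate each Lagrange basis at x = 0:
L_0(0) = (2)·(1)/[(-1)·(-2)] = 1
L_1(0) = (3)·(1)/[(1)·(-1)] = -3
L_2(0) = (3)·(2)/[(2)·(1)] = 3
Sum: (-5)·(1) + (-6)·(-3) + (-5)·(3) = -2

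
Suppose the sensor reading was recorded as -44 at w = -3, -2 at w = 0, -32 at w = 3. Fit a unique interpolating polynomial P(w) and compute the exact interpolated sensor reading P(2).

L_0(2) = (2)·(-1)/[(-3)·(-6)] = -1/9
L_1(2) = (5)·(-1)/[(3)·(-3)] = 5/9
L_2(2) = (5)·(2)/[(6)·(3)] = 5/9
Sum: (-44)·(-1/9) + (-2)·(5/9) + (-32)·(5/9) = -14

-14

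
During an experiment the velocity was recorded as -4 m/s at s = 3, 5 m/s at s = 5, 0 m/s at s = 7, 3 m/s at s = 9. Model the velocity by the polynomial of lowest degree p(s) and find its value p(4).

L_0(4) = (-1)·(-3)·(-5)/[(-2)·(-4)·(-6)] = 5/16
L_1(4) = (1)·(-3)·(-5)/[(2)·(-2)·(-4)] = 15/16
L_2(4) = (1)·(-1)·(-5)/[(4)·(2)·(-2)] = -5/16
L_3(4) = (1)·(-1)·(-3)/[(6)·(4)·(2)] = 1/16
Sum: (-4)·(5/16) + 5·(15/16) + 0 + 3·(1/16) = 29/8

29/8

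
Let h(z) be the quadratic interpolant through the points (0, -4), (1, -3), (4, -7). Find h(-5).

-53/2

Using Newton's divided-difference form:
h[0,1] = (-3 - (-4)) / (1 - 0) = 1
h[1,4] = (-7 - (-3)) / (4 - 1) = -4/3
h[0,1,4] = (-4/3 - 1) / (4 - 0) = -7/12
h(-5) = -4 + 1·(-5) + (-7/12)·(-5)·(-6) = -53/2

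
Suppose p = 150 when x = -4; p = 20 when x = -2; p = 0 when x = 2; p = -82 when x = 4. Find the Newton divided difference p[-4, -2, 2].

p[-4,-2] = (20 - 150) / (-2 - (-4)) = -65
p[-2,2] = (0 - 20) / (2 - (-2)) = -5
p[-4,-2,2] = (-5 - (-65)) / (2 - (-4)) = 10

10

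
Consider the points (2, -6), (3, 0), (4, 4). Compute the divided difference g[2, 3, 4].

g[2,3] = (0 - (-6)) / (3 - 2) = 6
g[3,4] = (4 - 0) / (4 - 3) = 4
g[2,3,4] = (4 - 6) / (4 - 2) = -1

-1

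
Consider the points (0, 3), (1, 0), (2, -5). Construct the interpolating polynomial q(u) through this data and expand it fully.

q(u) = -u^2 - 2u + 3

Build the Lagrange basis polynomials:
L_0(u) = (u - 1)(u - 2) / [2] = (1/2)u^2 - (3/2)u + 1
L_1(u) = u(u - 2) / [-1] = -u^2 + 2u
L_2(u) = u(u - 1) / [2] = (1/2)u^2 - (1/2)u
q(u) = 3·L_0 + 0·L_1 + (-5)·L_2
  3·L_0(u) = (3/2)u^2 - (9/2)u + 3
  0·L_1(u) = 0
  (-5)·L_2(u) = -(5/2)u^2 + (5/2)u
Adding term by term: -u^2 - 2u + 3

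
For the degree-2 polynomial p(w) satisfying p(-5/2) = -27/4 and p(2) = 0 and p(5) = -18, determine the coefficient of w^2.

-1

Build the Lagrange basis polynomials:
L_0(w) = (w - 2)(w - 5) / [135/4] = (4/135)w^2 - (28/135)w + 8/27
L_1(w) = (w + 5/2)(w - 5) / [-27/2] = -(2/27)w^2 + (5/27)w + 25/27
L_2(w) = (w + 5/2)(w - 2) / [45/2] = (2/45)w^2 + (1/45)w - 2/9
p(w) = (-27/4)·L_0 + 0·L_1 + (-18)·L_2
Only the coefficient of w^2 is needed; take it from each L_i and combine:
(-27/4)·(4/135) + 0·(-2/27) + (-18)·(2/45) = -1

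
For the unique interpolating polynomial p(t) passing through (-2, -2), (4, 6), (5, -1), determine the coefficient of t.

26/7

L_0(t) = (t - 4)(t - 5) / [42] = (1/42)t^2 - (3/14)t + 10/21
L_1(t) = (t + 2)(t - 5) / [-6] = -(1/6)t^2 + (1/2)t + 5/3
L_2(t) = (t + 2)(t - 4) / [7] = (1/7)t^2 - (2/7)t - 8/7
p(t) = (-2)·L_0 + 6·L_1 + (-1)·L_2
Only the coefficient of t is needed; take it from each L_i and combine:
(-2)·(-3/14) + 6·(1/2) + (-1)·(-2/7) = 26/7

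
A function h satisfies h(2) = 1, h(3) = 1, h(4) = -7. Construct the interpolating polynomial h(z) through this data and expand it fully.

Build the Lagrange basis polynomials:
L_0(z) = (z - 3)(z - 4) / [2] = (1/2)z^2 - (7/2)z + 6
L_1(z) = (z - 2)(z - 4) / [-1] = -z^2 + 6z - 8
L_2(z) = (z - 2)(z - 3) / [2] = (1/2)z^2 - (5/2)z + 3
h(z) = 1·L_0 + 1·L_1 + (-7)·L_2
  1·L_0(z) = (1/2)z^2 - (7/2)z + 6
  1·L_1(z) = -z^2 + 6z - 8
  (-7)·L_2(z) = -(7/2)z^2 + (35/2)z - 21
Adding term by term: -4z^2 + 20z - 23

h(z) = -4z^2 + 20z - 23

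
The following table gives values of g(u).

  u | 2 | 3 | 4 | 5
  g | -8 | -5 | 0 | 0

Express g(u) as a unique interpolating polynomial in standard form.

g(u) = -(7/6)u^3 + (23/2)u^2 - (97/3)u + 20

Build the Lagrange basis polynomials:
L_0(u) = (u - 3)(u - 4)(u - 5) / [-6] = -(1/6)u^3 + 2u^2 - (47/6)u + 10
L_1(u) = (u - 2)(u - 4)(u - 5) / [2] = (1/2)u^3 - (11/2)u^2 + 19u - 20
L_2(u) = (u - 2)(u - 3)(u - 5) / [-2] = -(1/2)u^3 + 5u^2 - (31/2)u + 15
L_3(u) = (u - 2)(u - 3)(u - 4) / [6] = (1/6)u^3 - (3/2)u^2 + (13/3)u - 4
g(u) = (-8)·L_0 + (-5)·L_1 + 0·L_2 + 0·L_3
  (-8)·L_0(u) = (4/3)u^3 - 16u^2 + (188/3)u - 80
  (-5)·L_1(u) = -(5/2)u^3 + (55/2)u^2 - 95u + 100
  0·L_2(u) = 0
  0·L_3(u) = 0
Adding term by term: -(7/6)u^3 + (23/2)u^2 - (97/3)u + 20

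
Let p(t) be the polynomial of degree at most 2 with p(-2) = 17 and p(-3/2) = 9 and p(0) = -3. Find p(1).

-1

Using Newton's divided-difference form:
p[-2,-3/2] = (9 - 17) / (-3/2 - (-2)) = -16
p[-3/2,0] = (-3 - 9) / (0 - (-3/2)) = -8
p[-2,-3/2,0] = (-8 - (-16)) / (0 - (-2)) = 4
p(1) = 17 + (-16)·(3) + 4·(3)·(5/2) = -1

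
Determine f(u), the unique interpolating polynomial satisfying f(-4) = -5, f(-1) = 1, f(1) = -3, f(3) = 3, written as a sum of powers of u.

L_0(u) = (u + 1)(u - 1)(u - 3) / [-105] = -(1/105)u^3 + (1/35)u^2 + (1/105)u - 1/35
L_1(u) = (u + 4)(u - 1)(u - 3) / [24] = (1/24)u^3 - (13/24)u + 1/2
L_2(u) = (u + 4)(u + 1)(u - 3) / [-20] = -(1/20)u^3 - (1/10)u^2 + (11/20)u + 3/5
L_3(u) = (u + 4)(u + 1)(u - 1) / [56] = (1/56)u^3 + (1/14)u^2 - (1/56)u - 1/14
f(u) = (-5)·L_0 + 1·L_1 + (-3)·L_2 + 3·L_3
  (-5)·L_0(u) = (1/21)u^3 - (1/7)u^2 - (1/21)u + 1/7
  1·L_1(u) = (1/24)u^3 - (13/24)u + 1/2
  (-3)·L_2(u) = (3/20)u^3 + (3/10)u^2 - (33/20)u - 9/5
  3·L_3(u) = (3/56)u^3 + (3/14)u^2 - (3/56)u - 3/14
Adding term by term: (41/140)u^3 + (13/35)u^2 - (321/140)u - 48/35

f(u) = (41/140)u^3 + (13/35)u^2 - (321/140)u - 48/35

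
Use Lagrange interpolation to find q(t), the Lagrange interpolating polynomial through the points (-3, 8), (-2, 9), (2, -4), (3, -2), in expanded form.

Build the Lagrange basis polynomials:
L_0(t) = (t + 2)(t - 2)(t - 3) / [-30] = -(1/30)t^3 + (1/10)t^2 + (2/15)t - 2/5
L_1(t) = (t + 3)(t - 2)(t - 3) / [20] = (1/20)t^3 - (1/10)t^2 - (9/20)t + 9/10
L_2(t) = (t + 3)(t + 2)(t - 3) / [-20] = -(1/20)t^3 - (1/10)t^2 + (9/20)t + 9/10
L_3(t) = (t + 3)(t + 2)(t - 2) / [30] = (1/30)t^3 + (1/10)t^2 - (2/15)t - 2/5
q(t) = 8·L_0 + 9·L_1 + (-4)·L_2 + (-2)·L_3
  8·L_0(t) = -(4/15)t^3 + (4/5)t^2 + (16/15)t - 16/5
  9·L_1(t) = (9/20)t^3 - (9/10)t^2 - (81/20)t + 81/10
  (-4)·L_2(t) = (1/5)t^3 + (2/5)t^2 - (9/5)t - 18/5
  (-2)·L_3(t) = -(1/15)t^3 - (1/5)t^2 + (4/15)t + 4/5
Adding term by term: (19/60)t^3 + (1/10)t^2 - (271/60)t + 21/10

q(t) = (19/60)t^3 + (1/10)t^2 - (271/60)t + 21/10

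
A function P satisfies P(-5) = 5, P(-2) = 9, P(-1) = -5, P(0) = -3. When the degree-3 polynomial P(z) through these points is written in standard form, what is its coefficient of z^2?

151/10

L_0(z) = (z + 2)(z + 1)z / [-60] = -(1/60)z^3 - (1/20)z^2 - (1/30)z
L_1(z) = (z + 5)(z + 1)z / [6] = (1/6)z^3 + z^2 + (5/6)z
L_2(z) = (z + 5)(z + 2)z / [-4] = -(1/4)z^3 - (7/4)z^2 - (5/2)z
L_3(z) = (z + 5)(z + 2)(z + 1) / [10] = (1/10)z^3 + (4/5)z^2 + (17/10)z + 1
P(z) = 5·L_0 + 9·L_1 + (-5)·L_2 + (-3)·L_3
Only the coefficient of z^2 is needed; take it from each L_i and combine:
5·(-1/20) + 9·(1) + (-5)·(-7/4) + (-3)·(4/5) = 151/10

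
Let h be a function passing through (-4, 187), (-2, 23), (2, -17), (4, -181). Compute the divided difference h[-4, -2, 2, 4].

h[-4,-2] = (23 - 187) / (-2 - (-4)) = -82
h[-2,2] = (-17 - 23) / (2 - (-2)) = -10
h[2,4] = (-181 - (-17)) / (4 - 2) = -82
h[-4,-2,2] = (-10 - (-82)) / (2 - (-4)) = 12
h[-2,2,4] = (-82 - (-10)) / (4 - (-2)) = -12
h[-4,-2,2,4] = (-12 - 12) / (4 - (-4)) = -3

-3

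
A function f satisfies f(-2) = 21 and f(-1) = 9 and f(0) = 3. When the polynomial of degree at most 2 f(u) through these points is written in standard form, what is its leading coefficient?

3

The leading coefficient equals the top divided difference f[-2,-1,0].
f[-2,-1] = (9 - 21) / (-1 - (-2)) = -12
f[-1,0] = (3 - 9) / (0 - (-1)) = -6
f[-2,-1,0] = (-6 - (-12)) / (0 - (-2)) = 3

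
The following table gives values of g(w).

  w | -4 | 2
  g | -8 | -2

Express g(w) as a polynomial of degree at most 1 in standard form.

g(w) = w - 4

L_0(w) = (w - 2) / [-6] = -(1/6)w + 1/3
L_1(w) = (w + 4) / [6] = (1/6)w + 2/3
g(w) = (-8)·L_0 + (-2)·L_1
  (-8)·L_0(w) = (4/3)w - 8/3
  (-2)·L_1(w) = -(1/3)w - 4/3
Adding term by term: w - 4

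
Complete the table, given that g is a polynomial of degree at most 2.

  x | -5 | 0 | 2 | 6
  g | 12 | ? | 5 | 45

The 3 known values determine g uniquely (degree ≤ 2).
Evaluate each Lagrange basis at x = 0:
L_0(0) = (-2)·(-6)/[(-7)·(-11)] = 12/77
L_1(0) = (5)·(-6)/[(7)·(-4)] = 15/14
L_2(0) = (5)·(-2)/[(11)·(4)] = -5/22
Sum: 12·(12/77) + 5·(15/14) + 45·(-5/22) = -3

-3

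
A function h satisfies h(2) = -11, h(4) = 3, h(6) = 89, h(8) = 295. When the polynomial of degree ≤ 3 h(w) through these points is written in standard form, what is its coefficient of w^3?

1

The leading coefficient equals the top divided difference h[2,4,6,8].
h[2,4] = (3 - (-11)) / (4 - 2) = 7
h[4,6] = (89 - 3) / (6 - 4) = 43
h[6,8] = (295 - 89) / (8 - 6) = 103
h[2,4,6] = (43 - 7) / (6 - 2) = 9
h[4,6,8] = (103 - 43) / (8 - 4) = 15
h[2,4,6,8] = (15 - 9) / (8 - 2) = 1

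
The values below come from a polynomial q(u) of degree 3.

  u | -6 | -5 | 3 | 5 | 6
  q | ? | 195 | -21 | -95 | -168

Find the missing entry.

312

The 4 known values determine q uniquely (degree ≤ 3).
L_0(-6) = (-9)·(-11)·(-12)/[(-8)·(-10)·(-11)] = 27/20
L_1(-6) = (-1)·(-11)·(-12)/[(8)·(-2)·(-3)] = -11/4
L_2(-6) = (-1)·(-9)·(-12)/[(10)·(2)·(-1)] = 27/5
L_3(-6) = (-1)·(-9)·(-11)/[(11)·(3)·(1)] = -3
Sum: 195·(27/20) + (-21)·(-11/4) + (-95)·(27/5) + (-168)·(-3) = 312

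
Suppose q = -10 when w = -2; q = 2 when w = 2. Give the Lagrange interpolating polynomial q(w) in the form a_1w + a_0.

q(w) = 3w - 4

Build the Lagrange basis polynomials:
L_0(w) = (w - 2) / [-4] = -(1/4)w + 1/2
L_1(w) = (w + 2) / [4] = (1/4)w + 1/2
q(w) = (-10)·L_0 + 2·L_1
  (-10)·L_0(w) = (5/2)w - 5
  2·L_1(w) = (1/2)w + 1
Adding term by term: 3w - 4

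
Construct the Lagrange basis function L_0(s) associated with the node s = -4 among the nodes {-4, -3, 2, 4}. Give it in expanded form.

L_0(s) = (s + 3)(s - 2)(s - 4) / [(-1)·(-6)·(-8)]
       = (s^3 - 3s^2 - 10s + 24) / (-48)

L_0(s) = -(1/48)s^3 + (1/16)s^2 + (5/24)s - 1/2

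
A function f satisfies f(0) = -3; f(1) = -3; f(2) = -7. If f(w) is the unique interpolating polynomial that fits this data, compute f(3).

Using Newton's divided-difference form:
f[0,1] = (-3 - (-3)) / (1 - 0) = 0
f[1,2] = (-7 - (-3)) / (2 - 1) = -4
f[0,1,2] = (-4 - 0) / (2 - 0) = -2
f(3) = -3 + 0·(3) + (-2)·(3)·(2) = -15

-15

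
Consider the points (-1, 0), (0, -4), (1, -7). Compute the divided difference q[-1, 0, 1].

q[-1,0] = (-4 - 0) / (0 - (-1)) = -4
q[0,1] = (-7 - (-4)) / (1 - 0) = -3
q[-1,0,1] = (-3 - (-4)) / (1 - (-1)) = 1/2

1/2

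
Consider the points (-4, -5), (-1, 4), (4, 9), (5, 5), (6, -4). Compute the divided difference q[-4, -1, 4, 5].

q[-4,-1] = (4 - (-5)) / (-1 - (-4)) = 3
q[-1,4] = (9 - 4) / (4 - (-1)) = 1
q[4,5] = (5 - 9) / (5 - 4) = -4
q[-4,-1,4] = (1 - 3) / (4 - (-4)) = -1/4
q[-1,4,5] = (-4 - 1) / (5 - (-1)) = -5/6
q[-4,-1,4,5] = (-5/6 - (-1/4)) / (5 - (-4)) = -7/108

-7/108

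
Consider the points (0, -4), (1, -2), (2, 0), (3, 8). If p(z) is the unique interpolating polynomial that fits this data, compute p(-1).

L_0(-1) = (-2)·(-3)·(-4)/[(-1)·(-2)·(-3)] = 4
L_1(-1) = (-1)·(-3)·(-4)/[(1)·(-1)·(-2)] = -6
L_2(-1) = (-1)·(-2)·(-4)/[(2)·(1)·(-1)] = 4
L_3(-1) = (-1)·(-2)·(-3)/[(3)·(2)·(1)] = -1
Sum: (-4)·(4) + (-2)·(-6) + 0 + 8·(-1) = -12

-12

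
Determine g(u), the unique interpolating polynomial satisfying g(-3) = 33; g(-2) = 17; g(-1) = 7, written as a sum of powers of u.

Build the Lagrange basis polynomials:
L_0(u) = (u + 2)(u + 1) / [2] = (1/2)u^2 + (3/2)u + 1
L_1(u) = (u + 3)(u + 1) / [-1] = -u^2 - 4u - 3
L_2(u) = (u + 3)(u + 2) / [2] = (1/2)u^2 + (5/2)u + 3
g(u) = 33·L_0 + 17·L_1 + 7·L_2
  33·L_0(u) = (33/2)u^2 + (99/2)u + 33
  17·L_1(u) = -17u^2 - 68u - 51
  7·L_2(u) = (7/2)u^2 + (35/2)u + 21
Adding term by term: 3u^2 - u + 3

g(u) = 3u^2 - u + 3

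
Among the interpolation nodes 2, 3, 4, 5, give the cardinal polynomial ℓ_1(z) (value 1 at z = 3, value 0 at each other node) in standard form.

ℓ_1(z) = (1/2)z^3 - (11/2)z^2 + 19z - 20

ℓ_1(z) = (z - 2)(z - 4)(z - 5) / [(1)·(-1)·(-2)]
       = (z^3 - 11z^2 + 38z - 40) / (2)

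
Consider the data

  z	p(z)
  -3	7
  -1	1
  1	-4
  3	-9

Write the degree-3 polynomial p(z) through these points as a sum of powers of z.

p(z) = -(1/48)z^3 + (1/16)z^2 - (119/48)z - 25/16

Newton's divided differences:
p[-3,-1] = (1 - 7) / (-1 - (-3)) = -3
p[-1,1] = (-4 - 1) / (1 - (-1)) = -5/2
p[1,3] = (-9 - (-4)) / (3 - 1) = -5/2
p[-3,-1,1] = (-5/2 - (-3)) / (1 - (-3)) = 1/8
p[-1,1,3] = (-5/2 - (-5/2)) / (3 - (-1)) = 0
p[-3,-1,1,3] = (0 - 1/8) / (3 - (-3)) = -1/48
p(z) = 7 + (-3)·(z + 3) + (1/8)·(z + 3)(z + 1) + (-1/48)·(z + 3)(z + 1)(z - 1)
Expanding: p(z) = -(1/48)z^3 + (1/16)z^2 - (119/48)z - 25/16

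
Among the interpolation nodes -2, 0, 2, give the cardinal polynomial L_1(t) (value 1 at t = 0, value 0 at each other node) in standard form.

L_1(t) = (t + 2)(t - 2) / [(2)·(-2)]
       = (t^2 - 4) / (-4)

L_1(t) = -(1/4)t^2 + 1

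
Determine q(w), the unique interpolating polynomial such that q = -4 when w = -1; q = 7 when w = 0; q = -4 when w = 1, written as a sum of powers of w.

Newton's divided differences:
q[-1,0] = (7 - (-4)) / (0 - (-1)) = 11
q[0,1] = (-4 - 7) / (1 - 0) = -11
q[-1,0,1] = (-11 - 11) / (1 - (-1)) = -11
q(w) = -4 + 11·(w + 1) + (-11)·(w + 1)w
Expanding: q(w) = -11w^2 + 7

q(w) = -11w^2 + 7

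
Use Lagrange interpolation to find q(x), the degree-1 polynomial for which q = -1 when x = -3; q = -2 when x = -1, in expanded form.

Build the Lagrange basis polynomials:
L_0(x) = (x + 1) / [-2] = -(1/2)x - 1/2
L_1(x) = (x + 3) / [2] = (1/2)x + 3/2
q(x) = (-1)·L_0 + (-2)·L_1
  (-1)·L_0(x) = (1/2)x + 1/2
  (-2)·L_1(x) = -x - 3
Adding term by term: -(1/2)x - 5/2

q(x) = -(1/2)x - 5/2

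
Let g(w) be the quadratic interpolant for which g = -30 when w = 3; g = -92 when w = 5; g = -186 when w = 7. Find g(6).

-135

L_0(6) = (1)·(-1)/[(-2)·(-4)] = -1/8
L_1(6) = (3)·(-1)/[(2)·(-2)] = 3/4
L_2(6) = (3)·(1)/[(4)·(2)] = 3/8
Sum: (-30)·(-1/8) + (-92)·(3/4) + (-186)·(3/8) = -135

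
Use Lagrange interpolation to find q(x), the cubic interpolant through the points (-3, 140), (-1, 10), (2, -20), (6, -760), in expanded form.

q(x) = -4x^3 + 3x^2 - x + 2

L_0(x) = (x + 1)(x - 2)(x - 6) / [-90] = -(1/90)x^3 + (7/90)x^2 - (2/45)x - 2/15
L_1(x) = (x + 3)(x - 2)(x - 6) / [42] = (1/42)x^3 - (5/42)x^2 - (2/7)x + 6/7
L_2(x) = (x + 3)(x + 1)(x - 6) / [-60] = -(1/60)x^3 + (1/30)x^2 + (7/20)x + 3/10
L_3(x) = (x + 3)(x + 1)(x - 2) / [252] = (1/252)x^3 + (1/126)x^2 - (5/252)x - 1/42
q(x) = 140·L_0 + 10·L_1 + (-20)·L_2 + (-760)·L_3
  140·L_0(x) = -(14/9)x^3 + (98/9)x^2 - (56/9)x - 56/3
  10·L_1(x) = (5/21)x^3 - (25/21)x^2 - (20/7)x + 60/7
  (-20)·L_2(x) = (1/3)x^3 - (2/3)x^2 - 7x - 6
  (-760)·L_3(x) = -(190/63)x^3 - (380/63)x^2 + (950/63)x + 380/21
Adding term by term: -4x^3 + 3x^2 - x + 2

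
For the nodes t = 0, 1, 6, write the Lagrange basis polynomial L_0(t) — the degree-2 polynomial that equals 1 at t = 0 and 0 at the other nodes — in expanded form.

L_0(t) = (1/6)t^2 - (7/6)t + 1

L_0(t) = (t - 1)(t - 6) / [(-1)·(-6)]
       = (t^2 - 7t + 6) / (6)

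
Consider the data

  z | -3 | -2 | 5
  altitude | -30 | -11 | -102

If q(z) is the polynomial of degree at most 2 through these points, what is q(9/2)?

-165/2

L_0(9/2) = (13/2)·(-1/2)/[(-1)·(-8)] = -13/32
L_1(9/2) = (15/2)·(-1/2)/[(1)·(-7)] = 15/28
L_2(9/2) = (15/2)·(13/2)/[(8)·(7)] = 195/224
Sum: (-30)·(-13/32) + (-11)·(15/28) + (-102)·(195/224) = -165/2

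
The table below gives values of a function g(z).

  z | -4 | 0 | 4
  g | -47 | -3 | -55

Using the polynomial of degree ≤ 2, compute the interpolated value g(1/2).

-17/4

Evaluate each Lagrange basis at z = 1/2:
L_0(1/2) = (1/2)·(-7/2)/[(-4)·(-8)] = -7/128
L_1(1/2) = (9/2)·(-7/2)/[(4)·(-4)] = 63/64
L_2(1/2) = (9/2)·(1/2)/[(8)·(4)] = 9/128
Sum: (-47)·(-7/128) + (-3)·(63/64) + (-55)·(9/128) = -17/4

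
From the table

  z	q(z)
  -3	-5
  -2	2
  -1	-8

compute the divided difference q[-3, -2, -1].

-17/2

q[-3,-2] = (2 - (-5)) / (-2 - (-3)) = 7
q[-2,-1] = (-8 - 2) / (-1 - (-2)) = -10
q[-3,-2,-1] = (-10 - 7) / (-1 - (-3)) = -17/2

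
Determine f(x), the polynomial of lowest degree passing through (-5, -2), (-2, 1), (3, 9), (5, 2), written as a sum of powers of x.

f(x) = -(9/112)x^3 - (69/280)x^2 + (1349/560)x + 345/56

Build the Lagrange basis polynomials:
L_0(x) = (x + 2)(x - 3)(x - 5) / [-240] = -(1/240)x^3 + (1/40)x^2 + (1/240)x - 1/8
L_1(x) = (x + 5)(x - 3)(x - 5) / [105] = (1/105)x^3 - (1/35)x^2 - (5/21)x + 5/7
L_2(x) = (x + 5)(x + 2)(x - 5) / [-80] = -(1/80)x^3 - (1/40)x^2 + (5/16)x + 5/8
L_3(x) = (x + 5)(x + 2)(x - 3) / [140] = (1/140)x^3 + (1/35)x^2 - (11/140)x - 3/14
f(x) = (-2)·L_0 + 1·L_1 + 9·L_2 + 2·L_3
  (-2)·L_0(x) = (1/120)x^3 - (1/20)x^2 - (1/120)x + 1/4
  1·L_1(x) = (1/105)x^3 - (1/35)x^2 - (5/21)x + 5/7
  9·L_2(x) = -(9/80)x^3 - (9/40)x^2 + (45/16)x + 45/8
  2·L_3(x) = (1/70)x^3 + (2/35)x^2 - (11/70)x - 3/7
Adding term by term: -(9/112)x^3 - (69/280)x^2 + (1349/560)x + 345/56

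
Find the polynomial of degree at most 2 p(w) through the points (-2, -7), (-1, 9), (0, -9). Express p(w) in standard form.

L_0(w) = (w + 1)w / [2] = (1/2)w^2 + (1/2)w
L_1(w) = (w + 2)w / [-1] = -w^2 - 2w
L_2(w) = (w + 2)(w + 1) / [2] = (1/2)w^2 + (3/2)w + 1
p(w) = (-7)·L_0 + 9·L_1 + (-9)·L_2
  (-7)·L_0(w) = -(7/2)w^2 - (7/2)w
  9·L_1(w) = -9w^2 - 18w
  (-9)·L_2(w) = -(9/2)w^2 - (27/2)w - 9
Adding term by term: -17w^2 - 35w - 9

p(w) = -17w^2 - 35w - 9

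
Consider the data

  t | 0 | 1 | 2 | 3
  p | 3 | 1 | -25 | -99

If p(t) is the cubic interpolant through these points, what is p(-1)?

5

Evaluate each Lagrange basis at t = -1:
L_0(-1) = (-2)·(-3)·(-4)/[(-1)·(-2)·(-3)] = 4
L_1(-1) = (-1)·(-3)·(-4)/[(1)·(-1)·(-2)] = -6
L_2(-1) = (-1)·(-2)·(-4)/[(2)·(1)·(-1)] = 4
L_3(-1) = (-1)·(-2)·(-3)/[(3)·(2)·(1)] = -1
Sum: 3·(4) + 1·(-6) + (-25)·(4) + (-99)·(-1) = 5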